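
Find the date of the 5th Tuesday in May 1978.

May 30, 1978

The first Tuesday of May 1978 is May 2.
The 5th Tuesday is 4 weeks later: 2 + 28 = 30.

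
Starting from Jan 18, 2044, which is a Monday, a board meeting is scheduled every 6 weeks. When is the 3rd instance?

Apr 11, 2044

The 3rd occurrence is 2 intervals after the first: 2 × 42 = 84 days after Jan 18, 2044.
Jan has 31 days — 13 days to the end of Jan leaves 71.
Feb has 29 days (42 left).
Mar has 31 days (11 left).
11 days into Apr → Apr 11, 2044.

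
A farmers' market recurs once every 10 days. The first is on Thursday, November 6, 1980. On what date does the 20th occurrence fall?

The 20th occurrence is 19 intervals after the first: 19 × 10 = 190 days after November 6, 1980.
November has 30 days — 24 days to the end of November leaves 166.
December has 31 days (135 left).
January has 31 days (104 left).
February has 28 days (76 left).
March has 31 days (45 left).
April has 30 days (15 left).
15 days into May → May 15, 1981.

May 15, 1981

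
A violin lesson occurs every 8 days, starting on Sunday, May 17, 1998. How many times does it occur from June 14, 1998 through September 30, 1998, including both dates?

Occurrences land 8·i days after May 17, 1998 for i = 0, 1, 2, …
June 14, 1998 is 28 days after the start; 28 ÷ 8 = 3 remainder 4; since the remainder is 4, round up to i = 4. First occurrence in the window: #5 on June 18, 1998 (4×8 = 32 days in).
September 30, 1998 is 136 days after the start; 136 ÷ 8 = 17 remainder 0. Last occurrence in the window: #18 on September 30, 1998.
Occurrences #5 through #18: 14 in total.

14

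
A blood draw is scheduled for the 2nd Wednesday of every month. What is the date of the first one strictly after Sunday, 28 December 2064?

14 January 2065

December 2064 starts on a Monday; its first Wednesday is the 3rd, so the 2nd Wednesday is the 10th — 10 December 2064.
That is not after 28 December 2064, so look at January 2065.
January 2065 starts on a Thursday; its first Wednesday is the 7th, so the 2nd Wednesday is the 14th — 14 January 2065.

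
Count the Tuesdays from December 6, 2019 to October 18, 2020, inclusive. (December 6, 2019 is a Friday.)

December 6, 2019 is a Friday; the first Tuesday on or after it is December 10, 2019 (4 days later).
From December 10, 2019 to October 18, 2020: 21 + 31 + 29 + 31 + 30 + 31 + 30 + 31 + 31 + 30 + 18 = 313 days (rest of December, January, February, March, April, May, June, July, August, September, October).
313 ÷ 7 = 44 full weeks with remainder 5, so 44 more Tuesdays after the first → 45.

45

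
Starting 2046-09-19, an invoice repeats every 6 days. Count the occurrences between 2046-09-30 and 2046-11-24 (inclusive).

10

Occurrences land 6·i days after 2046-09-19 for i = 0, 1, 2, …
2046-09-30 is 11 days after the start; 11 ÷ 6 = 1 remainder 5; since the remainder is 5, round up to i = 2. First occurrence in the window: #3 on 2046-10-01 (2×6 = 12 days in).
2046-11-24 is 66 days after the start; 66 ÷ 6 = 11 remainder 0. Last occurrence in the window: #12 on 2046-11-24.
Occurrences #3 through #12: 10 in total.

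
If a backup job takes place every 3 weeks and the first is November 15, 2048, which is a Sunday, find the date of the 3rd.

The 3rd occurrence is 2 intervals after the first: 2 × 21 = 42 days after November 15, 2048.
November has 30 days — 15 days to the end of November leaves 27.
27 days into December → December 27, 2048.

December 27, 2048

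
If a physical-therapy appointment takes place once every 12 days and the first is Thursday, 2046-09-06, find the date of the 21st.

2047-05-04

The 21st occurrence is 20 intervals after the first: 20 × 12 = 240 days after 2046-09-06.
September has 30 days — 24 days to the end of September leaves 216.
October has 31 days (185 left).
November has 30 days (155 left).
December has 31 days (124 left).
January has 31 days (93 left).
February has 28 days (65 left).
March has 31 days (34 left).
April has 30 days (4 left).
4 days into May → 2047-05-04.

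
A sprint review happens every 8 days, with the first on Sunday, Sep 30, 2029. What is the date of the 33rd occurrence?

Jun 13, 2030

The 33rd occurrence is 32 intervals after the first: 32 × 8 = 256 days after Sep 30, 2029.
Sep has 30 days — 0 days to the end of Sep leaves 256.
Oct has 31 days (225 left).
Nov has 30 days (195 left).
Dec has 31 days (164 left).
Jan has 31 days (133 left).
Feb has 28 days (105 left).
Mar has 31 days (74 left).
Apr has 30 days (44 left).
May has 31 days (13 left).
13 days into Jun → Jun 13, 2030.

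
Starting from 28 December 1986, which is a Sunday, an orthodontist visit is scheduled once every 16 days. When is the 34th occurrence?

The 34th occurrence is 33 intervals after the first: 33 × 16 = 528 days after 28 December 1986.
December has 31 days — 3 days to the end of December leaves 525.
1987 has 365 days (160 left).
January has 31 days (129 left).
February has 29 days (100 left).
March has 31 days (69 left).
April has 30 days (39 left).
May has 31 days (8 left).
8 days into June → 8 June 1988.

8 June 1988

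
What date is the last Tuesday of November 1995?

November 28, 1995

November 1995 begins on a Wednesday, so the first Tuesday is November 7 (6 days later).
November 1995 has 30 days. Adding weeks: 7, 14, 21, 28 — the last one ≤ 30 is the 28th.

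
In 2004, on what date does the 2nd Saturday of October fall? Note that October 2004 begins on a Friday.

October 9, 2004

October 2004 begins on a Friday, so the first Saturday is October 2 (1 day later).
The 2nd Saturday is 1 weeks later: 2 + 7 = 9.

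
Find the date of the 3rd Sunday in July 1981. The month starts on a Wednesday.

July 1981 begins on a Wednesday, so the first Sunday is July 5 (4 days later).
The 3rd Sunday is 2 weeks later: 5 + 14 = 19.

19 July 1981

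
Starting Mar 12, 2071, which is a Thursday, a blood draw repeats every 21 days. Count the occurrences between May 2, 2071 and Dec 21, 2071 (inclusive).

Occurrences land 21·i days after Mar 12, 2071 for i = 0, 1, 2, …
May 2, 2071 is 51 days after the start; 51 ÷ 21 = 2 remainder 9; since the remainder is 9, round up to i = 3. First occurrence in the window: #4 on May 14, 2071 (3×21 = 63 days in).
Dec 21, 2071 is 284 days after the start; 284 ÷ 21 = 13 remainder 11. Last occurrence in the window: #14 on Dec 10, 2071.
Occurrences #4 through #14: 11 in total.

11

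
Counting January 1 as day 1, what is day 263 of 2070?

September 20, 2070

January has 31 days (263 − 31 = 232 remain).
February has 28 days (232 − 28 = 204 remain).
March has 31 days (204 − 31 = 173 remain).
April has 30 days (173 − 30 = 143 remain).
May has 31 days (143 − 31 = 112 remain).
June has 30 days (112 − 30 = 82 remain).
July has 31 days (82 − 31 = 51 remain).
August has 31 days (51 − 31 = 20 remain).
20 into September → September 20.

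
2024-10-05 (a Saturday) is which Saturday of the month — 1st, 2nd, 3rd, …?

1st

Day 5 falls in week ⌈5/7⌉ of the month.
Days 1–7 hold the 1st Saturday, 8–14 the 2nd, 15–21 the 3rd, 22–28 the 4th, 29–31 the 5th.
5 is in the range for the 1st.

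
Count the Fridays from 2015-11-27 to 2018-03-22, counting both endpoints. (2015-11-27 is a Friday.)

2015-11-27 is a Friday; the first Friday on or after it is 2015-11-27.
From 2015-11-27 to 2018-03-22: 34 + 366 + 365 + 81 = 846 days (rest of 2015, 2016, 2017, to 2018-03-22 in 2018).
846 ÷ 7 = 120 full weeks with remainder 6, so 120 more Fridays after the first → 121.

121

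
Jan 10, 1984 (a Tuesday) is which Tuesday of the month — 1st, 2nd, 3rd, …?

2nd

Day 10 falls in week ⌈10/7⌉ of the month.
Days 1–7 hold the 1st Tuesday, 8–14 the 2nd, 15–21 the 3rd, 22–28 the 4th, 29–31 the 5th.
10 is in the range for the 2nd.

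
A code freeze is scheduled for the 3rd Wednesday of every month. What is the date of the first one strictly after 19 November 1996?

November 1996 starts on a Friday; its first Wednesday is the 6th, so the 3rd Wednesday is the 20th — 20 November 1996.
20 November 1996 is after 19 November 1996, so that is the next one.

20 November 1996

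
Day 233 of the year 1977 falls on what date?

Aug 21, 1977

Jan has 31 days (233 − 31 = 202 remain).
Feb has 28 days (202 − 28 = 174 remain).
Mar has 31 days (174 − 31 = 143 remain).
Apr has 30 days (143 − 30 = 113 remain).
May has 31 days (113 − 31 = 82 remain).
Jun has 30 days (82 − 30 = 52 remain).
Jul has 31 days (52 − 31 = 21 remain).
21 into Aug → Aug 21.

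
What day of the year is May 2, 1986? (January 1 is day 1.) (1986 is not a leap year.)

122

Days in months before May: 31 + 28 + 31 + 30 = 120.
Plus 2 days into May → day 122.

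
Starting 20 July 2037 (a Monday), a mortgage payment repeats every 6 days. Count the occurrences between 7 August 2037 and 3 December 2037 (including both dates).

Occurrences land 6·i days after 20 July 2037 for i = 0, 1, 2, …
7 August 2037 is 18 days after the start; 18 ÷ 6 = 3 remainder 0. First occurrence in the window: #4 on 7 August 2037 (3×6 = 18 days in).
3 December 2037 is 136 days after the start; 136 ÷ 6 = 22 remainder 4. Last occurrence in the window: #23 on 29 November 2037.
Occurrences #4 through #23: 20 in total.

20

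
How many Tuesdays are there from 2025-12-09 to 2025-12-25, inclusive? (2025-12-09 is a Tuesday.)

2025-12-09 is a Tuesday; the first Tuesday on or after it is 2025-12-09.
From 2025-12-09 to 2025-12-25 is 25 − 9 = 16 days.
16 ÷ 7 = 2 full weeks with remainder 2, so 2 more Tuesdays after the first → 3.

3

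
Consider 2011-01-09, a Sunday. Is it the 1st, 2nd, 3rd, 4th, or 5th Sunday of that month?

Day 9 falls in week ⌈9/7⌉ of the month.
Days 1–7 hold the 1st Sunday, 8–14 the 2nd, 15–21 the 3rd, 22–28 the 4th, 29–31 the 5th.
9 is in the range for the 2nd.

2nd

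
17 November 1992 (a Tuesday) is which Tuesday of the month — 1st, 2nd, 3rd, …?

3rd

Day 17 falls in week ⌈17/7⌉ of the month.
Days 1–7 hold the 1st Tuesday, 8–14 the 2nd, 15–21 the 3rd, 22–28 the 4th, 29–31 the 5th.
17 is in the range for the 3rd.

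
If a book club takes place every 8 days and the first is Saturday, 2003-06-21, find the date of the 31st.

The 31st occurrence is 30 intervals after the first: 30 × 8 = 240 days after 2003-06-21.
June has 30 days — 9 days to the end of June leaves 231.
July has 31 days (200 left).
August has 31 days (169 left).
September has 30 days (139 left).
October has 31 days (108 left).
November has 30 days (78 left).
December has 31 days (47 left).
January has 31 days (16 left).
16 days into February → 2004-02-16.

2004-02-16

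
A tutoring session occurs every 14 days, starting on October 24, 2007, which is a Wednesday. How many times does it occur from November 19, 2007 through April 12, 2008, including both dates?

Occurrences land 14·i days after October 24, 2007 for i = 0, 1, 2, …
November 19, 2007 is 26 days after the start; 26 ÷ 14 = 1 remainder 12; since the remainder is 12, round up to i = 2. First occurrence in the window: #3 on November 21, 2007 (2×14 = 28 days in).
April 12, 2008 is 171 days after the start; 171 ÷ 14 = 12 remainder 3. Last occurrence in the window: #13 on April 9, 2008.
Occurrences #3 through #13: 11 in total.

11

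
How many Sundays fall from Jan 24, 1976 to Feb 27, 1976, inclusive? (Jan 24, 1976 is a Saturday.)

5

Jan 24, 1976 is a Saturday; the first Sunday on or after it is Jan 25, 1976 (1 day later).
From Jan 25, 1976 to Feb 27, 1976: 6 + 27 = 33 days (rest of Jan, Feb).
33 ÷ 7 = 4 full weeks with remainder 5, so 4 more Sundays after the first → 5.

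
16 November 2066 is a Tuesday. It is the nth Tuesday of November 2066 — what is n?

Day 16 falls in week ⌈16/7⌉ of the month.
Days 1–7 hold the 1st Tuesday, 8–14 the 2nd, 15–21 the 3rd, 22–28 the 4th, 29–31 the 5th.
16 is in the range for the 3rd.

3rd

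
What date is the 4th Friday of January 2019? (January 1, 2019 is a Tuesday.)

January 2019 begins on a Tuesday, so the first Friday is January 4 (3 days later).
The 4th Friday is 3 weeks later: 4 + 21 = 25.

2019-01-25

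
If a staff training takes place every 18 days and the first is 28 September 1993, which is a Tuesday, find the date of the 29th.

14 February 1995

The 29th occurrence is 28 intervals after the first: 28 × 18 = 504 days after 28 September 1993.
September has 30 days — 2 days to the end of September leaves 502.
From end of September to end of 1993 is 92 days (410 left).
1994 has 365 days (45 left).
January has 31 days (14 left).
14 days into February → 14 February 1995.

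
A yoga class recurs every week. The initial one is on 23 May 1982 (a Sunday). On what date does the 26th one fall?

14 November 1982

The 26th occurrence is 25 intervals after the first: 25 × 7 = 175 days after 23 May 1982.
May has 31 days — 8 days to the end of May leaves 167.
June has 30 days (137 left).
July has 31 days (106 left).
August has 31 days (75 left).
September has 30 days (45 left).
October has 31 days (14 left).
14 days into November → 14 November 1982.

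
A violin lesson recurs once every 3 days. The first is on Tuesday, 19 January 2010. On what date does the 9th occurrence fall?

The 9th occurrence is 8 intervals after the first: 8 × 3 = 24 days after 19 January 2010.
January has 31 days — 12 days to the end of January leaves 12.
12 days into February → 12 February 2010.

12 February 2010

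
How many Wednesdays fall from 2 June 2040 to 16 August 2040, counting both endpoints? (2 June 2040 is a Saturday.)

11

2 June 2040 is a Saturday; the first Wednesday on or after it is 6 June 2040 (4 days later).
From 6 June 2040 to 16 August 2040: 24 + 31 + 16 = 71 days (rest of June, July, August).
71 ÷ 7 = 10 full weeks with remainder 1, so 10 more Wednesdays after the first → 11.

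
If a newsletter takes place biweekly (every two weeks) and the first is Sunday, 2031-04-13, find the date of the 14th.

The 14th occurrence is 13 intervals after the first: 13 × 14 = 182 days after 2031-04-13.
April has 30 days — 17 days to the end of April leaves 165.
May has 31 days (134 left).
June has 30 days (104 left).
July has 31 days (73 left).
August has 31 days (42 left).
September has 30 days (12 left).
12 days into October → 2031-10-12.

2031-10-12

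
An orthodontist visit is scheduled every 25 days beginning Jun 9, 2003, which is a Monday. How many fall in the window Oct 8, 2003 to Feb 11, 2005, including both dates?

Occurrences land 25·i days after Jun 9, 2003 for i = 0, 1, 2, …
Oct 8, 2003 is 121 days after the start; 121 ÷ 25 = 4 remainder 21; since the remainder is 21, round up to i = 5. First occurrence in the window: #6 on Oct 12, 2003 (5×25 = 125 days in).
Feb 11, 2005 is 613 days after the start; 613 ÷ 25 = 24 remainder 13. Last occurrence in the window: #25 on Jan 29, 2005.
Occurrences #6 through #25: 20 in total.

20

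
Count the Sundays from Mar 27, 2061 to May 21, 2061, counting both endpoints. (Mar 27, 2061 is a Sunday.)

Mar 27, 2061 is a Sunday; the first Sunday on or after it is Mar 27, 2061.
From Mar 27, 2061 to May 21, 2061: 4 + 30 + 21 = 55 days (rest of Mar, Apr, May).
55 ÷ 7 = 7 full weeks with remainder 6, so 7 more Sundays after the first → 8.

8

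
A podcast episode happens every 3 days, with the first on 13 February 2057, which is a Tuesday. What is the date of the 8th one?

6 March 2057

The 8th occurrence is 7 intervals after the first: 7 × 3 = 21 days after 13 February 2057.
February has 28 days — 15 days to the end of February leaves 6.
6 days into March → 6 March 2057.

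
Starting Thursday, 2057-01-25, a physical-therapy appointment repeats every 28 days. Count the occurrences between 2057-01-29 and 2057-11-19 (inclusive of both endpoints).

Occurrences land 28·i days after 2057-01-25 for i = 0, 1, 2, …
2057-01-29 is 4 days after the start; 4 ÷ 28 = 0 remainder 4; since the remainder is 4, round up to i = 1. First occurrence in the window: #2 on 2057-02-22 (1×28 = 28 days in).
2057-11-19 is 298 days after the start; 298 ÷ 28 = 10 remainder 18. Last occurrence in the window: #11 on 2057-11-01.
Occurrences #2 through #11: 10 in total.

10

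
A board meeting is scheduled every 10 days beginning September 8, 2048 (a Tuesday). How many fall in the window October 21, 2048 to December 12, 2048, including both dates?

Occurrences land 10·i days after September 8, 2048 for i = 0, 1, 2, …
October 21, 2048 is 43 days after the start; 43 ÷ 10 = 4 remainder 3; since the remainder is 3, round up to i = 5. First occurrence in the window: #6 on October 28, 2048 (5×10 = 50 days in).
December 12, 2048 is 95 days after the start; 95 ÷ 10 = 9 remainder 5. Last occurrence in the window: #10 on December 7, 2048.
Occurrences #6 through #10: 5 in total.

5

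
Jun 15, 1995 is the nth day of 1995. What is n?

Days in months before Jun: 31 + 28 + 31 + 30 + 31 = 151.
Plus 15 days into Jun → day 166.

166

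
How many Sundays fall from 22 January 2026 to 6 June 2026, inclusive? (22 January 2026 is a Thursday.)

22 January 2026 is a Thursday; the first Sunday on or after it is 25 January 2026 (3 days later).
From 25 January 2026 to 6 June 2026: 6 + 28 + 31 + 30 + 31 + 6 = 132 days (rest of January, February, March, April, May, June).
132 ÷ 7 = 18 full weeks with remainder 6, so 18 more Sundays after the first → 19.

19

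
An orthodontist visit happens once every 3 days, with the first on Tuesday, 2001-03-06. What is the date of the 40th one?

2001-07-01

The 40th occurrence is 39 intervals after the first: 39 × 3 = 117 days after 2001-03-06.
March has 31 days — 25 days to the end of March leaves 92.
April has 30 days (62 left).
May has 31 days (31 left).
June has 30 days (1 left).
1 day into July → 2001-07-01.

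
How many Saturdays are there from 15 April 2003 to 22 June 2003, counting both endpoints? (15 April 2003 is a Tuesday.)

15 April 2003 is a Tuesday; the first Saturday on or after it is 19 April 2003 (4 days later).
From 19 April 2003 to 22 June 2003: 11 + 31 + 22 = 64 days (rest of April, May, June).
64 ÷ 7 = 9 full weeks with remainder 1, so 9 more Saturdays after the first → 10.

10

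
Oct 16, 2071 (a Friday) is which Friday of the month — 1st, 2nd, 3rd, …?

Day 16 falls in week ⌈16/7⌉ of the month.
Days 1–7 hold the 1st Friday, 8–14 the 2nd, 15–21 the 3rd, 22–28 the 4th, 29–31 the 5th.
16 is in the range for the 3rd.

3rd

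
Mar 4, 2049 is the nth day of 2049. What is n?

63

Days in months before Mar: 31 + 28 = 59.
Plus 4 days into Mar → day 63.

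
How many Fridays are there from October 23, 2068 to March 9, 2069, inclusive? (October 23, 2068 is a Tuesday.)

October 23, 2068 is a Tuesday; the first Friday on or after it is October 26, 2068 (3 days later).
From October 26, 2068 to March 9, 2069: 5 + 30 + 31 + 31 + 28 + 9 = 134 days (rest of October, November, December, January, February, March).
134 ÷ 7 = 19 full weeks with remainder 1, so 19 more Fridays after the first → 20.

20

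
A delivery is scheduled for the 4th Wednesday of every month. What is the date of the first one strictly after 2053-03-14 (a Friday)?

March 2053 starts on a Saturday; its first Wednesday is the 5th, so the 4th Wednesday is the 26th — 2053-03-26.
2053-03-26 is after 2053-03-14, so that is the next one.

2053-03-26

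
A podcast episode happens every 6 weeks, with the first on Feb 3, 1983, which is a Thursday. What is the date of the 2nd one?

The 2nd occurrence is 1 interval after the first: 1 × 42 = 42 days after Feb 3, 1983.
Feb has 28 days — 25 days to the end of Feb leaves 17.
17 days into Mar → Mar 17, 1983.

Mar 17, 1983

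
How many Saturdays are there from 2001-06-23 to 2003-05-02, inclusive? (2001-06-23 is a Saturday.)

2001-06-23 is a Saturday; the first Saturday on or after it is 2001-06-23.
From 2001-06-23 to 2003-05-02: 191 + 365 + 122 = 678 days (rest of 2001, 2002, to 2003-05-02 in 2003).
678 ÷ 7 = 96 full weeks with remainder 6, so 96 more Saturdays after the first → 97.

97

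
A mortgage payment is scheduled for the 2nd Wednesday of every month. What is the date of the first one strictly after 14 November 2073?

November 2073 starts on a Wednesday; its first Wednesday is the 1st, so the 2nd Wednesday is the 8th — 8 November 2073.
That is not after 14 November 2073, so look at December 2073.
December 2073 starts on a Friday; its first Wednesday is the 6th, so the 2nd Wednesday is the 13th — 13 December 2073.

13 December 2073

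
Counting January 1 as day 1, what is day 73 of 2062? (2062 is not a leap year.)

Jan has 31 days (73 − 31 = 42 remain).
Feb has 28 days (42 − 28 = 14 remain).
14 into Mar → Mar 14.

Mar 14, 2062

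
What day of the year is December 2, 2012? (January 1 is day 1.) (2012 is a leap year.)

337

Days in months before December: 31 + 29 + 31 + 30 + 31 + 30 + 31 + 31 + 30 + 31 + 30 = 335.
Plus 2 days into December → day 337.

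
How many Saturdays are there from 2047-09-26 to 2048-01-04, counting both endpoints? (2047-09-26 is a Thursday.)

2047-09-26 is a Thursday; the first Saturday on or after it is 2047-09-28 (2 days later).
From 2047-09-28 to 2048-01-04: 2 + 31 + 30 + 31 + 4 = 98 days (rest of September, October, November, December, January).
98 ÷ 7 = 14 full weeks with remainder 0, so 14 more Saturdays after the first → 15.

15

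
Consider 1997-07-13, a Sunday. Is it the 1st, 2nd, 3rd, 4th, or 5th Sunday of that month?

Day 13 falls in week ⌈13/7⌉ of the month.
Days 1–7 hold the 1st Sunday, 8–14 the 2nd, 15–21 the 3rd, 22–28 the 4th, 29–31 the 5th.
13 is in the range for the 2nd.

2nd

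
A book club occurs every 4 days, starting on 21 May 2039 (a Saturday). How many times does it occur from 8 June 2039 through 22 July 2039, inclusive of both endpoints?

11

Occurrences land 4·i days after 21 May 2039 for i = 0, 1, 2, …
8 June 2039 is 18 days after the start; 18 ÷ 4 = 4 remainder 2; since the remainder is 2, round up to i = 5. First occurrence in the window: #6 on 10 June 2039 (5×4 = 20 days in).
22 July 2039 is 62 days after the start; 62 ÷ 4 = 15 remainder 2. Last occurrence in the window: #16 on 20 July 2039.
Occurrences #6 through #16: 11 in total.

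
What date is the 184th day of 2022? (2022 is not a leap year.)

Jan has 31 days (184 − 31 = 153 remain).
Feb has 28 days (153 − 28 = 125 remain).
Mar has 31 days (125 − 31 = 94 remain).
Apr has 30 days (94 − 30 = 64 remain).
May has 31 days (64 − 31 = 33 remain).
Jun has 30 days (33 − 30 = 3 remain).
3 into Jul → Jul 3.

Jul 3, 2022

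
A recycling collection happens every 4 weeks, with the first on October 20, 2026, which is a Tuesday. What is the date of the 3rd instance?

The 3rd occurrence is 2 intervals after the first: 2 × 28 = 56 days after October 20, 2026.
October has 31 days — 11 days to the end of October leaves 45.
November has 30 days (15 left).
15 days into December → December 15, 2026.

December 15, 2026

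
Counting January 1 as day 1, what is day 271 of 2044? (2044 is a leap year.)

January has 31 days (271 − 31 = 240 remain).
February has 29 days (240 − 29 = 211 remain).
March has 31 days (211 − 31 = 180 remain).
April has 30 days (180 − 30 = 150 remain).
May has 31 days (150 − 31 = 119 remain).
June has 30 days (119 − 30 = 89 remain).
July has 31 days (89 − 31 = 58 remain).
August has 31 days (58 − 31 = 27 remain).
27 into September → September 27.

2044-09-27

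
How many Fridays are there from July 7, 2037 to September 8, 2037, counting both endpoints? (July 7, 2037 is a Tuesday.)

9

July 7, 2037 is a Tuesday; the first Friday on or after it is July 10, 2037 (3 days later).
From July 10, 2037 to September 8, 2037: 21 + 31 + 8 = 60 days (rest of July, August, September).
60 ÷ 7 = 8 full weeks with remainder 4, so 8 more Fridays after the first → 9.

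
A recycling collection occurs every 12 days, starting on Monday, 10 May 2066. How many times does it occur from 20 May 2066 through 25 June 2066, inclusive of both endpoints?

3

Occurrences land 12·i days after 10 May 2066 for i = 0, 1, 2, …
20 May 2066 is 10 days after the start; 10 ÷ 12 = 0 remainder 10; since the remainder is 10, round up to i = 1. First occurrence in the window: #2 on 22 May 2066 (1×12 = 12 days in).
25 June 2066 is 46 days after the start; 46 ÷ 12 = 3 remainder 10. Last occurrence in the window: #4 on 15 June 2066.
Occurrences #2 through #4: 3 in total.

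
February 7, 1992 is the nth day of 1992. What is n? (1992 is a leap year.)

Days in months before February: 31 = 31.
Plus 7 days into February → day 38.

38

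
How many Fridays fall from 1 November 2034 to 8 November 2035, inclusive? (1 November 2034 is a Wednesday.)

53

1 November 2034 is a Wednesday; the first Friday on or after it is 3 November 2034 (2 days later).
From 3 November 2034 to 8 November 2035: 58 + 312 = 370 days (rest of 2034, to 8 November 2035 in 2035).
370 ÷ 7 = 52 full weeks with remainder 6, so 52 more Fridays after the first → 53.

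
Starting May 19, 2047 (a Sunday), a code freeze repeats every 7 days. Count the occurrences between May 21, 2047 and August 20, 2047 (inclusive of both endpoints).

13

Occurrences land 7·i days after May 19, 2047 for i = 0, 1, 2, …
May 21, 2047 is 2 days after the start; 2 ÷ 7 = 0 remainder 2; since the remainder is 2, round up to i = 1. First occurrence in the window: #2 on May 26, 2047 (1×7 = 7 days in).
August 20, 2047 is 93 days after the start; 93 ÷ 7 = 13 remainder 2. Last occurrence in the window: #14 on August 18, 2047.
Occurrences #2 through #14: 13 in total.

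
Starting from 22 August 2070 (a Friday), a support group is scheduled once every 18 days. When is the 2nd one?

The 2nd occurrence is 1 interval after the first: 1 × 18 = 18 days after 22 August 2070.
August has 31 days — 9 days to the end of August leaves 9.
9 days into September → 9 September 2070.

9 September 2070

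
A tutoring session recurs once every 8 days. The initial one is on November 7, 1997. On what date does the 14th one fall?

February 19, 1998

The 14th occurrence is 13 intervals after the first: 13 × 8 = 104 days after November 7, 1997.
November has 30 days — 23 days to the end of November leaves 81.
December has 31 days (50 left).
January has 31 days (19 left).
19 days into February → February 19, 1998.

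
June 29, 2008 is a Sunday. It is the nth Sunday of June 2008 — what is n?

Day 29 falls in week ⌈29/7⌉ of the month.
Days 1–7 hold the 1st Sunday, 8–14 the 2nd, 15–21 the 3rd, 22–28 the 4th, 29–31 the 5th.
29 is in the range for the 5th.

5th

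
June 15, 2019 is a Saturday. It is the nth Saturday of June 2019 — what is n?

Day 15 falls in week ⌈15/7⌉ of the month.
Days 1–7 hold the 1st Saturday, 8–14 the 2nd, 15–21 the 3rd, 22–28 the 4th, 29–31 the 5th.
15 is in the range for the 3rd.

3rd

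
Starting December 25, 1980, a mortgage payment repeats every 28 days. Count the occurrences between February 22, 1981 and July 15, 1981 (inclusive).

5

Occurrences land 28·i days after December 25, 1980 for i = 0, 1, 2, …
February 22, 1981 is 59 days after the start; 59 ÷ 28 = 2 remainder 3; since the remainder is 3, round up to i = 3. First occurrence in the window: #4 on March 19, 1981 (3×28 = 84 days in).
July 15, 1981 is 202 days after the start; 202 ÷ 28 = 7 remainder 6. Last occurrence in the window: #8 on July 9, 1981.
Occurrences #4 through #8: 5 in total.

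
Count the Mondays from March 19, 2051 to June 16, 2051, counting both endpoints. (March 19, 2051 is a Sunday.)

13

March 19, 2051 is a Sunday; the first Monday on or after it is March 20, 2051 (1 day later).
From March 20, 2051 to June 16, 2051: 11 + 30 + 31 + 16 = 88 days (rest of March, April, May, June).
88 ÷ 7 = 12 full weeks with remainder 4, so 12 more Mondays after the first → 13.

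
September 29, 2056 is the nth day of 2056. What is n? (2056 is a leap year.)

Days in months before September: 31 + 29 + 31 + 30 + 31 + 30 + 31 + 31 = 244.
Plus 29 days into September → day 273.

273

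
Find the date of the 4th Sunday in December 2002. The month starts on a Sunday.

2002-12-22

December 2002 begins on a Sunday, so the first Sunday is December 1.
The 4th Sunday is 3 weeks later: 1 + 21 = 22.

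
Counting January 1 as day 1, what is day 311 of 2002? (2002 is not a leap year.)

January has 31 days (311 − 31 = 280 remain).
February has 28 days (280 − 28 = 252 remain).
March has 31 days (252 − 31 = 221 remain).
April has 30 days (221 − 30 = 191 remain).
May has 31 days (191 − 31 = 160 remain).
June has 30 days (160 − 30 = 130 remain).
July has 31 days (130 − 31 = 99 remain).
August has 31 days (99 − 31 = 68 remain).
September has 30 days (68 − 30 = 38 remain).
October has 31 days (38 − 31 = 7 remain).
7 into November → November 7.

November 7, 2002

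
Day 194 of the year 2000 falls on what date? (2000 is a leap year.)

12 July 2000

January has 31 days (194 − 31 = 163 remain).
February has 29 days (163 − 29 = 134 remain).
March has 31 days (134 − 31 = 103 remain).
April has 30 days (103 − 30 = 73 remain).
May has 31 days (73 − 31 = 42 remain).
June has 30 days (42 − 30 = 12 remain).
12 into July → July 12.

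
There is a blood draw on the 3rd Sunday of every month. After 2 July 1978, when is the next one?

16 July 1978

July 1978 starts on a Saturday; its first Sunday is the 2nd, so the 3rd Sunday is the 16th — 16 July 1978.
16 July 1978 is after 2 July 1978, so that is the next one.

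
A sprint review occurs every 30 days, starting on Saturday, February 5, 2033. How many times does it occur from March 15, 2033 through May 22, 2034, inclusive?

14

Occurrences land 30·i days after February 5, 2033 for i = 0, 1, 2, …
March 15, 2033 is 38 days after the start; 38 ÷ 30 = 1 remainder 8; since the remainder is 8, round up to i = 2. First occurrence in the window: #3 on April 6, 2033 (2×30 = 60 days in).
May 22, 2034 is 471 days after the start; 471 ÷ 30 = 15 remainder 21. Last occurrence in the window: #16 on May 1, 2034.
Occurrences #3 through #16: 14 in total.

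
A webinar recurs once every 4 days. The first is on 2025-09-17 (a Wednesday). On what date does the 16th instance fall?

The 16th occurrence is 15 intervals after the first: 15 × 4 = 60 days after 2025-09-17.
September has 30 days — 13 days to the end of September leaves 47.
October has 31 days (16 left).
16 days into November → 2025-11-16.

2025-11-16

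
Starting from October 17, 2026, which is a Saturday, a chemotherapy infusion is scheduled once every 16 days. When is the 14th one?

May 13, 2027

The 14th occurrence is 13 intervals after the first: 13 × 16 = 208 days after October 17, 2026.
October has 31 days — 14 days to the end of October leaves 194.
November has 30 days (164 left).
December has 31 days (133 left).
January has 31 days (102 left).
February has 28 days (74 left).
March has 31 days (43 left).
April has 30 days (13 left).
13 days into May → May 13, 2027.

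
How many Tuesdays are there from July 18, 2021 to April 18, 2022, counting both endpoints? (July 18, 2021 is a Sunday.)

39

July 18, 2021 is a Sunday; the first Tuesday on or after it is July 20, 2021 (2 days later).
From July 20, 2021 to April 18, 2022: 11 + 31 + 30 + 31 + 30 + 31 + 31 + 28 + 31 + 18 = 272 days (rest of July, August, September, October, November, December, January, February, March, April).
272 ÷ 7 = 38 full weeks with remainder 6, so 38 more Tuesdays after the first → 39.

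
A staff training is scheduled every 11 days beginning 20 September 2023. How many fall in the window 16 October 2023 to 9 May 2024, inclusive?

Occurrences land 11·i days after 20 September 2023 for i = 0, 1, 2, …
16 October 2023 is 26 days after the start; 26 ÷ 11 = 2 remainder 4; since the remainder is 4, round up to i = 3. First occurrence in the window: #4 on 23 October 2023 (3×11 = 33 days in).
9 May 2024 is 232 days after the start; 232 ÷ 11 = 21 remainder 1. Last occurrence in the window: #22 on 8 May 2024.
Occurrences #4 through #22: 19 in total.

19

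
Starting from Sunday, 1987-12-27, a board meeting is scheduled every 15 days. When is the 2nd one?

1988-01-11

The 2nd occurrence is 1 interval after the first: 1 × 15 = 15 days after 1987-12-27.
December has 31 days — 4 days to the end of December leaves 11.
11 days into January → 1988-01-11.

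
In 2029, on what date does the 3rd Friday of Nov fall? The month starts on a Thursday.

Nov 2029 begins on a Thursday, so the first Friday is Nov 2 (1 day later).
The 3rd Friday is 2 weeks later: 2 + 14 = 16.

Nov 16, 2029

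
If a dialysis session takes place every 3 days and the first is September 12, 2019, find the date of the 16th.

October 27, 2019

The 16th occurrence is 15 intervals after the first: 15 × 3 = 45 days after September 12, 2019.
September has 30 days — 18 days to the end of September leaves 27.
27 days into October → October 27, 2019.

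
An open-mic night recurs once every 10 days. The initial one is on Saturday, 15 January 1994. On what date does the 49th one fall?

The 49th occurrence is 48 intervals after the first: 48 × 10 = 480 days after 15 January 1994.
January has 31 days — 16 days to the end of January leaves 464.
From end of January to end of 1994 is 334 days (130 left).
January has 31 days (99 left).
February has 28 days (71 left).
March has 31 days (40 left).
April has 30 days (10 left).
10 days into May → 10 May 1995.

10 May 1995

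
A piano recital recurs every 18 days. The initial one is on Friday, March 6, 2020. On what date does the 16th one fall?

December 1, 2020

The 16th occurrence is 15 intervals after the first: 15 × 18 = 270 days after March 6, 2020.
March has 31 days — 25 days to the end of March leaves 245.
April has 30 days (215 left).
May has 31 days (184 left).
June has 30 days (154 left).
July has 31 days (123 left).
August has 31 days (92 left).
September has 30 days (62 left).
October has 31 days (31 left).
November has 30 days (1 left).
1 day into December → December 1, 2020.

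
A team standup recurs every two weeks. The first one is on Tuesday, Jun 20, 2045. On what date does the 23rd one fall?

The 23rd occurrence is 22 intervals after the first: 22 × 14 = 308 days after Jun 20, 2045.
Jun has 30 days — 10 days to the end of Jun leaves 298.
Jul has 31 days (267 left).
Aug has 31 days (236 left).
Sep has 30 days (206 left).
Oct has 31 days (175 left).
Nov has 30 days (145 left).
Dec has 31 days (114 left).
Jan has 31 days (83 left).
Feb has 28 days (55 left).
Mar has 31 days (24 left).
24 days into Apr → Apr 24, 2046.

Apr 24, 2046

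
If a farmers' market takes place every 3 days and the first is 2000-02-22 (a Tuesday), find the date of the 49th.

2000-07-15

The 49th occurrence is 48 intervals after the first: 48 × 3 = 144 days after 2000-02-22.
February has 29 days — 7 days to the end of February leaves 137.
March has 31 days (106 left).
April has 30 days (76 left).
May has 31 days (45 left).
June has 30 days (15 left).
15 days into July → 2000-07-15.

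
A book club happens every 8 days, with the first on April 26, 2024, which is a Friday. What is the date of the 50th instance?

May 23, 2025

The 50th occurrence is 49 intervals after the first: 49 × 8 = 392 days after April 26, 2024.
April has 30 days — 4 days to the end of April leaves 388.
May has 31 days (357 left).
June has 30 days (327 left).
July has 31 days (296 left).
August has 31 days (265 left).
September has 30 days (235 left).
October has 31 days (204 left).
November has 30 days (174 left).
December has 31 days (143 left).
January has 31 days (112 left).
February has 28 days (84 left).
March has 31 days (53 left).
April has 30 days (23 left).
23 days into May → May 23, 2025.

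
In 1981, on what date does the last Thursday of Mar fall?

Mar 26, 1981

The first Thursday of Mar 1981 is Mar 5.
Mar 1981 has 31 days. Adding weeks: 5, 12, 19, 26 — the last one ≤ 31 is the 26th.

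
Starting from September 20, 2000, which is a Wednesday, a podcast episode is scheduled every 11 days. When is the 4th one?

The 4th occurrence is 3 intervals after the first: 3 × 11 = 33 days after September 20, 2000.
September has 30 days — 10 days to the end of September leaves 23.
23 days into October → October 23, 2000.

October 23, 2000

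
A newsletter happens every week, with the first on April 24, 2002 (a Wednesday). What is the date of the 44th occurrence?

The 44th occurrence is 43 intervals after the first: 43 × 7 = 301 days after April 24, 2002.
April has 30 days — 6 days to the end of April leaves 295.
May has 31 days (264 left).
June has 30 days (234 left).
July has 31 days (203 left).
August has 31 days (172 left).
September has 30 days (142 left).
October has 31 days (111 left).
November has 30 days (81 left).
December has 31 days (50 left).
January has 31 days (19 left).
19 days into February → February 19, 2003.

February 19, 2003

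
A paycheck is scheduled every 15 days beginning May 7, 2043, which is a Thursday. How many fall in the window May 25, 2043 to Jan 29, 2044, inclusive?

16

Occurrences land 15·i days after May 7, 2043 for i = 0, 1, 2, …
May 25, 2043 is 18 days after the start; 18 ÷ 15 = 1 remainder 3; since the remainder is 3, round up to i = 2. First occurrence in the window: #3 on Jun 6, 2043 (2×15 = 30 days in).
Jan 29, 2044 is 267 days after the start; 267 ÷ 15 = 17 remainder 12. Last occurrence in the window: #18 on Jan 17, 2044.
Occurrences #3 through #18: 16 in total.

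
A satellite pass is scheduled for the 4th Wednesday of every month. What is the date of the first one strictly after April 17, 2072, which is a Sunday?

April 2072 starts on a Friday; its first Wednesday is the 6th, so the 4th Wednesday is the 27th — April 27, 2072.
April 27, 2072 is after April 17, 2072, so that is the next one.

April 27, 2072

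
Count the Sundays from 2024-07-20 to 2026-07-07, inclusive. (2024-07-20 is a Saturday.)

2024-07-20 is a Saturday; the first Sunday on or after it is 2024-07-21 (1 day later).
From 2024-07-21 to 2026-07-07: 163 + 365 + 188 = 716 days (rest of 2024, 2025, to 2026-07-07 in 2026).
716 ÷ 7 = 102 full weeks with remainder 2, so 102 more Sundays after the first → 103.

103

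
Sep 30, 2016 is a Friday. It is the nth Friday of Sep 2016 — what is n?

5th

Day 30 falls in week ⌈30/7⌉ of the month.
Days 1–7 hold the 1st Friday, 8–14 the 2nd, 15–21 the 3rd, 22–28 the 4th, 29–31 the 5th.
30 is in the range for the 5th.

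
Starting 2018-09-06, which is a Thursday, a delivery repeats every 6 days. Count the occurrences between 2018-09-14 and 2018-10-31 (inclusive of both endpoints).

8

Occurrences land 6·i days after 2018-09-06 for i = 0, 1, 2, …
2018-09-14 is 8 days after the start; 8 ÷ 6 = 1 remainder 2; since the remainder is 2, round up to i = 2. First occurrence in the window: #3 on 2018-09-18 (2×6 = 12 days in).
2018-10-31 is 55 days after the start; 55 ÷ 6 = 9 remainder 1. Last occurrence in the window: #10 on 2018-10-30.
Occurrences #3 through #10: 8 in total.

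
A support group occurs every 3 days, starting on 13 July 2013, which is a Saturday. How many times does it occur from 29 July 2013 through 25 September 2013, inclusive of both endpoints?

19

Occurrences land 3·i days after 13 July 2013 for i = 0, 1, 2, …
29 July 2013 is 16 days after the start; 16 ÷ 3 = 5 remainder 1; since the remainder is 1, round up to i = 6. First occurrence in the window: #7 on 31 July 2013 (6×3 = 18 days in).
25 September 2013 is 74 days after the start; 74 ÷ 3 = 24 remainder 2. Last occurrence in the window: #25 on 23 September 2013.
Occurrences #7 through #25: 19 in total.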